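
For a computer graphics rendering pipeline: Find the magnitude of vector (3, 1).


|u| = sqrt(3^2 + 1^2) = sqrt(10) = 3.1623

3.1623


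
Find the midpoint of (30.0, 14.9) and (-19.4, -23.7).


M = ((30+(-19.4))/2, (14.9+(-23.7))/2)
= (5.3, -4.4)

(5.3, -4.4)


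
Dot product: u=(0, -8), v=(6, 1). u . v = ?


u . v = u_x*v_x + u_y*v_y = 0*6 + (-8)*1
= 0 + (-8) = -8

-8


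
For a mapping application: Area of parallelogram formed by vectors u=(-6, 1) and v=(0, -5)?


|u x v| = |(-6)*(-5) - 1*0|
= |30 - 0| = 30

30


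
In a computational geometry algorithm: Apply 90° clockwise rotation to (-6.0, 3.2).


90° CW: (x,y) -> (y, -x)
(-6,3.2) -> (3.2, 6)

(3.2, 6)


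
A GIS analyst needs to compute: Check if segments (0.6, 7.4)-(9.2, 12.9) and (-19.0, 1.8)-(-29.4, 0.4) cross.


Cross products: d1=-30.8, d2=-75.96, d3=59.64, d4=104.8
d1*d2 < 0 and d3*d4 < 0? no

No, they don't intersect


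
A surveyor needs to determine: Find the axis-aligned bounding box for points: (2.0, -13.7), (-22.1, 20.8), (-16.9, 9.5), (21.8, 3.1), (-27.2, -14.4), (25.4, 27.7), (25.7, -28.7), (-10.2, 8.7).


x range: [-27.2, 25.7]
y range: [-28.7, 27.7]
Bounding box: (-27.2,-28.7) to (25.7,27.7)

(-27.2,-28.7) to (25.7,27.7)


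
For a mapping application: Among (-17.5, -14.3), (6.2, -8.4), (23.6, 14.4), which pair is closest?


d(P0,P1) = 24.4233, d(P0,P2) = 50.1288, d(P1,P2) = 28.681
Closest: P0 and P1

Closest pair: (-17.5, -14.3) and (6.2, -8.4), distance = 24.4233


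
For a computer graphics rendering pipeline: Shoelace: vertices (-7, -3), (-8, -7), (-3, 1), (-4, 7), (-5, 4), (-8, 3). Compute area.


Shoelace sum: ((-7)*(-7) - (-8)*(-3)) + ((-8)*1 - (-3)*(-7)) + ((-3)*7 - (-4)*1) + ((-4)*4 - (-5)*7) + ((-5)*3 - (-8)*4) + ((-8)*(-3) - (-7)*3)
= 60
Area = |60|/2 = 30

30


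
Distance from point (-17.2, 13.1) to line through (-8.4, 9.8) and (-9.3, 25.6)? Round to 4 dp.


|cross product| = 136.07
|line direction| = sqrt(250.45) = 15.8256
Distance = 136.07/sqrt(250.45) = 8.5981

8.5981


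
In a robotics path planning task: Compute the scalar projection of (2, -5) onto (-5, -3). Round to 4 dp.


u.v = 5, |v| = sqrt(34) = 5.831
Scalar projection = u.v / |v| = 5 / sqrt(34) = 0.8575

0.8575


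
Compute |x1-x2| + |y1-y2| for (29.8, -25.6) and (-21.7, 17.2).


|29.8-(-21.7)| + |(-25.6)-17.2| = 51.5 + 42.8 = 94.3

94.3


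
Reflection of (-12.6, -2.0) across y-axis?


Reflection over y-axis: (x,y) -> (-x,y)
(-12.6, -2) -> (12.6, -2)

(12.6, -2)


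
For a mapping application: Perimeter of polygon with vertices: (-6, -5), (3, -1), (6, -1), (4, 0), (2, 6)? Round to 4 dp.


Sides: (-6, -5)->(3, -1): sqrt(97) = 9.848858, (3, -1)->(6, -1): sqrt(9) = 3, (6, -1)->(4, 0): sqrt(5) = 2.236068, (4, 0)->(2, 6): sqrt(40) = 6.324555, (2, 6)->(-6, -5): sqrt(185) = 13.601471
Sum = 35.010952
Perimeter = 35.011

35.011


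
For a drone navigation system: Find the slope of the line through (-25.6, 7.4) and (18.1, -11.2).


slope = (y2-y1)/(x2-x1) = ((-11.2)-7.4)/(18.1-(-25.6)) = (-18.6)/43.7 = -0.4256

-0.4256


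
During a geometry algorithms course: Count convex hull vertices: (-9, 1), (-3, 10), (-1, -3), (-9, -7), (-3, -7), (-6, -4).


Convex hull vertices (CCW): (-9, -7), (-3, -7), (-1, -3), (-3, 10), (-9, 1)
Count = 5

5


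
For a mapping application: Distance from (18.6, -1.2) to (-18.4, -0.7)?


dx=-37, dy=0.5
d^2 = (-37)^2 + 0.5^2 = 1369.25
d = sqrt(1369.25) = 37.0034

37.0034


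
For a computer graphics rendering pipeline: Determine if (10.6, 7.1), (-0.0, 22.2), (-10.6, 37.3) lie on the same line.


Cross product: (0-10.6)*(37.3-7.1) - (22.2-7.1)*((-10.6)-10.6)
= 0

Yes, collinear


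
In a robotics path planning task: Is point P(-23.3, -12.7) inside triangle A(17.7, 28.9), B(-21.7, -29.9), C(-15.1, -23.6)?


Cross products: AB x AP = -771.76, BC x BP = 123.6, CA x CP = 788.02
All same sign? no

No, outside


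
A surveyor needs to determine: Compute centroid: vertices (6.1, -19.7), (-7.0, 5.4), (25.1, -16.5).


Centroid = ((x_A+x_B+x_C)/3, (y_A+y_B+y_C)/3)
= ((6.1+(-7)+25.1)/3, ((-19.7)+5.4+(-16.5))/3)
= (8.0667, -10.2667)

(8.0667, -10.2667)


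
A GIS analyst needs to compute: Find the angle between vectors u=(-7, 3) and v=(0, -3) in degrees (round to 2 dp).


u.v = -9, |u| = sqrt(58) = 7.6158, |v| = sqrt(9) = 3
cos(theta) = u.v/(|u||v|) = -9/sqrt(522) = -0.393919
theta = acos(-0.393919) = 113.2 degrees

113.2 degrees


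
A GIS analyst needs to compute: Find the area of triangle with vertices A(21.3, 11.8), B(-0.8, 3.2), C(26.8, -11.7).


Area = |x_A(y_B-y_C) + x_B(y_C-y_A) + x_C(y_A-y_B)|/2
= |317.37 + 18.8 + 230.48|/2
= 566.65/2 = 283.325

283.325


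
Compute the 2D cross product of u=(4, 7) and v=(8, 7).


u x v = u_x*v_y - u_y*v_x = 4*7 - 7*8
= 28 - 56 = -28

-28


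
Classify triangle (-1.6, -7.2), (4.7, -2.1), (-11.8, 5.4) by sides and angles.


Side lengths squared: AB^2=65.7, BC^2=328.5, CA^2=262.8
Sorted: [65.7, 262.8, 328.5]
By sides: Scalene, By angles: Right

Scalene, Right


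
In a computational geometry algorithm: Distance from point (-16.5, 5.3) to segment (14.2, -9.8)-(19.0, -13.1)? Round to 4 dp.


Project P onto AB: t = 0 (clamped to [0,1])
Closest point on segment: (14.2, -9.8)
Distance: 34.2126

34.2126


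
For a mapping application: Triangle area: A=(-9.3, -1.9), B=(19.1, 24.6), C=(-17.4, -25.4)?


Area = |x_A(y_B-y_C) + x_B(y_C-y_A) + x_C(y_A-y_B)|/2
= |(-465) + (-448.85) + 461.1|/2
= 452.75/2 = 226.375

226.375


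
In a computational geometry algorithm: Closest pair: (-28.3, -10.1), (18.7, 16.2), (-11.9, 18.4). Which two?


d(P0,P1) = 53.8581, d(P0,P2) = 32.8818, d(P1,P2) = 30.679
Closest: P1 and P2

Closest pair: (18.7, 16.2) and (-11.9, 18.4), distance = 30.679


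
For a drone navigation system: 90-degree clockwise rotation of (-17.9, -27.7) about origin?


90° CW: (x,y) -> (y, -x)
(-17.9,-27.7) -> (-27.7, 17.9)

(-27.7, 17.9)


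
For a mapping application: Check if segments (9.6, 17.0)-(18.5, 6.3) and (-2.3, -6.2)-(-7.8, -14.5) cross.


Cross products: d1=-28.83, d2=103.89, d3=-333.81, d4=-466.53
d1*d2 < 0 and d3*d4 < 0? no

No, they don't intersect


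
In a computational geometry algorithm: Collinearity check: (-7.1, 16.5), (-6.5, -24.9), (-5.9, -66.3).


Cross product: ((-6.5)-(-7.1))*((-66.3)-16.5) - ((-24.9)-16.5)*((-5.9)-(-7.1))
= 0

Yes, collinear


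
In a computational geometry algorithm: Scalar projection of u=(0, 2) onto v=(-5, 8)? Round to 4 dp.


u.v = 16, |v| = sqrt(89) = 9.434
Scalar projection = u.v / |v| = 16 / sqrt(89) = 1.696

1.696


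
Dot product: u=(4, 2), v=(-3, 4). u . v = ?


u . v = u_x*v_x + u_y*v_y = 4*(-3) + 2*4
= (-12) + 8 = -4

-4


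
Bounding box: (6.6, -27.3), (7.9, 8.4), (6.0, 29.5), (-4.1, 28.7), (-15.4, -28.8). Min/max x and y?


x range: [-15.4, 7.9]
y range: [-28.8, 29.5]
Bounding box: (-15.4,-28.8) to (7.9,29.5)

(-15.4,-28.8) to (7.9,29.5)


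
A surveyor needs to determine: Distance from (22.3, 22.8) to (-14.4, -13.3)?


dx=-36.7, dy=-36.1
d^2 = (-36.7)^2 + (-36.1)^2 = 2650.1
d = sqrt(2650.1) = 51.4791

51.4791


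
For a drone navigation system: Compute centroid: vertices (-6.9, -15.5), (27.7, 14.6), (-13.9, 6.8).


Centroid = ((x_A+x_B+x_C)/3, (y_A+y_B+y_C)/3)
= (((-6.9)+27.7+(-13.9))/3, ((-15.5)+14.6+6.8)/3)
= (2.3, 1.9667)

(2.3, 1.9667)


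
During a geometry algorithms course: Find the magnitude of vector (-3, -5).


|u| = sqrt((-3)^2 + (-5)^2) = sqrt(34) = 5.831

5.831


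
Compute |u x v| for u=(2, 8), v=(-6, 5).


|u x v| = |2*5 - 8*(-6)|
= |10 - (-48)| = 58

58


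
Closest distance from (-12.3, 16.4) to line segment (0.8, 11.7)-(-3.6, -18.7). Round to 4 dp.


Project P onto AB: t = 0 (clamped to [0,1])
Closest point on segment: (0.8, 11.7)
Distance: 13.9176

13.9176


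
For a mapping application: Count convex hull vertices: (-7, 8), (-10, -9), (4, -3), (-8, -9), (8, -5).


Convex hull vertices (CCW): (-10, -9), (-8, -9), (8, -5), (-7, 8)
Count = 4

4


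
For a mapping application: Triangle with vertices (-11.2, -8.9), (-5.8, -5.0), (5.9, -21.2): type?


Side lengths squared: AB^2=44.37, BC^2=399.33, CA^2=443.7
Sorted: [44.37, 399.33, 443.7]
By sides: Scalene, By angles: Right

Scalene, Right


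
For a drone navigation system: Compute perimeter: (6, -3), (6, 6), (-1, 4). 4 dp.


Sides: (6, -3)->(6, 6): sqrt(81) = 9, (6, 6)->(-1, 4): sqrt(53) = 7.28011, (-1, 4)->(6, -3): sqrt(98) = 9.899495
Sum = 26.179605
Perimeter = 26.1796

26.1796


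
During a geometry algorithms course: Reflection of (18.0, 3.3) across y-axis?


Reflection over y-axis: (x,y) -> (-x,y)
(18, 3.3) -> (-18, 3.3)

(-18, 3.3)


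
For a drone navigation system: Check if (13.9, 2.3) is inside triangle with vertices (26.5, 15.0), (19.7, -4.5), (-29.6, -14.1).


Cross products: AB x AP = -159.34, BC x BP = -390.92, CA x CP = -345.81
All same sign? yes

Yes, inside


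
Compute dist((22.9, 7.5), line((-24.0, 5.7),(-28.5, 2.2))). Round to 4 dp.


|cross product| = 156.05
|line direction| = sqrt(32.5) = 5.7009
Distance = 156.05/sqrt(32.5) = 27.373

27.373


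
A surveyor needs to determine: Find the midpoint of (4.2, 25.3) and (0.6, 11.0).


M = ((4.2+0.6)/2, (25.3+11)/2)
= (2.4, 18.15)

(2.4, 18.15)


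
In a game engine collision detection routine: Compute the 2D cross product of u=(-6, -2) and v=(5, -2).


u x v = u_x*v_y - u_y*v_x = (-6)*(-2) - (-2)*5
= 12 - (-10) = 22

22


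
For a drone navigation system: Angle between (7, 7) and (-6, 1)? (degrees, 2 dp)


u.v = -35, |u| = sqrt(98) = 9.8995, |v| = sqrt(37) = 6.0828
cos(theta) = u.v/(|u||v|) = -35/sqrt(3626) = -0.581238
theta = acos(-0.581238) = 125.54 degrees

125.54 degrees


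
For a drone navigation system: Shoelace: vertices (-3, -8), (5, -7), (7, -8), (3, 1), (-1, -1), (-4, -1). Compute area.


Shoelace sum: ((-3)*(-7) - 5*(-8)) + (5*(-8) - 7*(-7)) + (7*1 - 3*(-8)) + (3*(-1) - (-1)*1) + ((-1)*(-1) - (-4)*(-1)) + ((-4)*(-8) - (-3)*(-1))
= 125
Area = |125|/2 = 62.5

62.5


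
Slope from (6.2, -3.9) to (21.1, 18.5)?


slope = (y2-y1)/(x2-x1) = (18.5-(-3.9))/(21.1-6.2) = 22.4/14.9 = 1.5034

1.5034


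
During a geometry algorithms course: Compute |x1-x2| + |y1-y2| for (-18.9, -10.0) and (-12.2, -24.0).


|(-18.9)-(-12.2)| + |(-10)-(-24)| = 6.7 + 14 = 20.7

20.7


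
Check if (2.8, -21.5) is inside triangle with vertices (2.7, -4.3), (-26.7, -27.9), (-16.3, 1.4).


Cross products: AB x AP = 508.04, BC x BP = -797.79, CA x CP = -326.23
All same sign? no

No, outside


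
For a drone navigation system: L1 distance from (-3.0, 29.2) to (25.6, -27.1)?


|(-3)-25.6| + |29.2-(-27.1)| = 28.6 + 56.3 = 84.9

84.9


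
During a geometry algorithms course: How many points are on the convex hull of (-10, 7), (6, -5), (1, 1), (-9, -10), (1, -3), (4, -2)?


Convex hull vertices (CCW): (-10, 7), (-9, -10), (6, -5), (4, -2), (1, 1)
Count = 5

5


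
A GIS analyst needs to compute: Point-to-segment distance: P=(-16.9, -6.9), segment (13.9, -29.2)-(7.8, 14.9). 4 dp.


Project P onto AB: t = 0.591 (clamped to [0,1])
Closest point on segment: (10.2951, -3.1383)
Distance: 27.454

27.454


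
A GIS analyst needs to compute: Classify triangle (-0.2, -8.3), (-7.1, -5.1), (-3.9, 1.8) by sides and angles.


Side lengths squared: AB^2=57.85, BC^2=57.85, CA^2=115.7
Sorted: [57.85, 57.85, 115.7]
By sides: Isosceles, By angles: Right

Isosceles, Right


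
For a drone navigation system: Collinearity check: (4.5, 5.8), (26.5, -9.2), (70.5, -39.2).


Cross product: (26.5-4.5)*((-39.2)-5.8) - ((-9.2)-5.8)*(70.5-4.5)
= 0

Yes, collinear


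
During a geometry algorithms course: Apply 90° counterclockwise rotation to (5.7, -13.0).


90° CCW: (x,y) -> (-y, x)
(5.7,-13) -> (13, 5.7)

(13, 5.7)


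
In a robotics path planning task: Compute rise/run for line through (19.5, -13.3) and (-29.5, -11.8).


slope = (y2-y1)/(x2-x1) = ((-11.8)-(-13.3))/((-29.5)-19.5) = 1.5/(-49) = -0.0306

-0.0306


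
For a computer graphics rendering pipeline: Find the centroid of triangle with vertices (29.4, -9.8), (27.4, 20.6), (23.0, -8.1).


Centroid = ((x_A+x_B+x_C)/3, (y_A+y_B+y_C)/3)
= ((29.4+27.4+23)/3, ((-9.8)+20.6+(-8.1))/3)
= (26.6, 0.9)

(26.6, 0.9)


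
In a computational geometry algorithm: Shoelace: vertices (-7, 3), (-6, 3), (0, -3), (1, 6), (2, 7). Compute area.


Shoelace sum: ((-7)*3 - (-6)*3) + ((-6)*(-3) - 0*3) + (0*6 - 1*(-3)) + (1*7 - 2*6) + (2*3 - (-7)*7)
= 68
Area = |68|/2 = 34

34


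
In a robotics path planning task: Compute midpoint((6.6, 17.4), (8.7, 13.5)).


M = ((6.6+8.7)/2, (17.4+13.5)/2)
= (7.65, 15.45)

(7.65, 15.45)


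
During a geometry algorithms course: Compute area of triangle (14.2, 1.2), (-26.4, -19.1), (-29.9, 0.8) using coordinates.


Area = |x_A(y_B-y_C) + x_B(y_C-y_A) + x_C(y_A-y_B)|/2
= |(-282.58) + 10.56 + (-606.97)|/2
= 878.99/2 = 439.495

439.495


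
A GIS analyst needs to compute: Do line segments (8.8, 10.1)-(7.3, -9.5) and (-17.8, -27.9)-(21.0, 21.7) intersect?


Cross products: d1=155.04, d2=-531.04, d3=-464.36, d4=221.72
d1*d2 < 0 and d3*d4 < 0? yes

Yes, they intersect


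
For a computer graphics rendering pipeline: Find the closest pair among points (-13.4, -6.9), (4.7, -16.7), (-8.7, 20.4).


d(P0,P1) = 20.5828, d(P0,P2) = 27.7016, d(P1,P2) = 39.4458
Closest: P0 and P1

Closest pair: (-13.4, -6.9) and (4.7, -16.7), distance = 20.5828


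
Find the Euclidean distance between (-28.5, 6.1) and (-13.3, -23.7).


dx=15.2, dy=-29.8
d^2 = 15.2^2 + (-29.8)^2 = 1119.08
d = sqrt(1119.08) = 33.4527

33.4527


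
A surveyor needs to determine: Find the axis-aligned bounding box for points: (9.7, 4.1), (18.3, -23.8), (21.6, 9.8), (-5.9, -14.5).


x range: [-5.9, 21.6]
y range: [-23.8, 9.8]
Bounding box: (-5.9,-23.8) to (21.6,9.8)

(-5.9,-23.8) to (21.6,9.8)


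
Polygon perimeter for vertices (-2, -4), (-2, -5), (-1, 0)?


Sides: (-2, -4)->(-2, -5): sqrt(1) = 1, (-2, -5)->(-1, 0): sqrt(26) = 5.09902, (-1, 0)->(-2, -4): sqrt(17) = 4.123106
Sum = 10.222126
Perimeter = 10.2221

10.2221


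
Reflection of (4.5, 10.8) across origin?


Reflection over origin: (x,y) -> (-x,-y)
(4.5, 10.8) -> (-4.5, -10.8)

(-4.5, -10.8)


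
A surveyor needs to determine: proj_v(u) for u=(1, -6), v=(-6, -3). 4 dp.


u.v = 12, |v| = sqrt(45) = 6.7082
Scalar projection = u.v / |v| = 12 / sqrt(45) = 1.7889

1.7889


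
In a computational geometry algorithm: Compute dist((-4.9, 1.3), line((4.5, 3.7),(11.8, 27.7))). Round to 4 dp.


|cross product| = 208.08
|line direction| = sqrt(629.29) = 25.0857
Distance = 208.08/sqrt(629.29) = 8.2948

8.2948


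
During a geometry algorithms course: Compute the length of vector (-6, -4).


|u| = sqrt((-6)^2 + (-4)^2) = sqrt(52) = 7.2111

7.2111


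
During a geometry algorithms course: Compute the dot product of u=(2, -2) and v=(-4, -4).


u . v = u_x*v_x + u_y*v_y = 2*(-4) + (-2)*(-4)
= (-8) + 8 = 0

0


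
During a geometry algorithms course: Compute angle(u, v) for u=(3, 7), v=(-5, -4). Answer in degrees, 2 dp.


u.v = -43, |u| = sqrt(58) = 7.6158, |v| = sqrt(41) = 6.4031
cos(theta) = u.v/(|u||v|) = -43/sqrt(2378) = -0.881785
theta = acos(-0.881785) = 151.86 degrees

151.86 degrees


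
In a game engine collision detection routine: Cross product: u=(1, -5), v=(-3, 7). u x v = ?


u x v = u_x*v_y - u_y*v_x = 1*7 - (-5)*(-3)
= 7 - 15 = -8

-8


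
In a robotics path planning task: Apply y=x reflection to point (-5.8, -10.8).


Reflection over y=x: (x,y) -> (y,x)
(-5.8, -10.8) -> (-10.8, -5.8)

(-10.8, -5.8)


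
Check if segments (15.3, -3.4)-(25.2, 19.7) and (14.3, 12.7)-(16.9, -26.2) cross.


Cross products: d1=-2.96, d2=442.21, d3=182.49, d4=-262.68
d1*d2 < 0 and d3*d4 < 0? yes

Yes, they intersect


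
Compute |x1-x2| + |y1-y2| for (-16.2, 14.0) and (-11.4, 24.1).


|(-16.2)-(-11.4)| + |14-24.1| = 4.8 + 10.1 = 14.9

14.9


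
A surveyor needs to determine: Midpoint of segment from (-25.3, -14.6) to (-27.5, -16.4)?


M = (((-25.3)+(-27.5))/2, ((-14.6)+(-16.4))/2)
= (-26.4, -15.5)

(-26.4, -15.5)


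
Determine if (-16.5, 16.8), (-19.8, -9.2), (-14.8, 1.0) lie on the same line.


Cross product: ((-19.8)-(-16.5))*(1-16.8) - ((-9.2)-16.8)*((-14.8)-(-16.5))
= 96.34

No, not collinear


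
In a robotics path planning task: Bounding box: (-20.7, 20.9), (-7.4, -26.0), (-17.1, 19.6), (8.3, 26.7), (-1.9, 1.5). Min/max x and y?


x range: [-20.7, 8.3]
y range: [-26, 26.7]
Bounding box: (-20.7,-26) to (8.3,26.7)

(-20.7,-26) to (8.3,26.7)


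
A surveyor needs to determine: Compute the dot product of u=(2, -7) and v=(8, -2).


u . v = u_x*v_x + u_y*v_y = 2*8 + (-7)*(-2)
= 16 + 14 = 30

30


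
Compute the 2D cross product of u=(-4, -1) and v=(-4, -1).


u x v = u_x*v_y - u_y*v_x = (-4)*(-1) - (-1)*(-4)
= 4 - 4 = 0

0


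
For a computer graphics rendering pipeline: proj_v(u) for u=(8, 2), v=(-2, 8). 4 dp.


u.v = 0, |v| = sqrt(68) = 8.2462
Scalar projection = u.v / |v| = 0 / sqrt(68) = 0

0


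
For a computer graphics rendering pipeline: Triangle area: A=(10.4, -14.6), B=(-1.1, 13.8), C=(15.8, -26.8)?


Area = |x_A(y_B-y_C) + x_B(y_C-y_A) + x_C(y_A-y_B)|/2
= |422.24 + 13.42 + (-448.72)|/2
= 13.06/2 = 6.53

6.53


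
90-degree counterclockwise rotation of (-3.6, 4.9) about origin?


90° CCW: (x,y) -> (-y, x)
(-3.6,4.9) -> (-4.9, -3.6)

(-4.9, -3.6)


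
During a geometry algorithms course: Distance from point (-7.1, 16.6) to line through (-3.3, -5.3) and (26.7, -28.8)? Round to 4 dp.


|cross product| = 567.7
|line direction| = sqrt(1452.25) = 38.1084
Distance = 567.7/sqrt(1452.25) = 14.897

14.897


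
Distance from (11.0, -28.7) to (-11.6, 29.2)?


dx=-22.6, dy=57.9
d^2 = (-22.6)^2 + 57.9^2 = 3863.17
d = sqrt(3863.17) = 62.1544

62.1544


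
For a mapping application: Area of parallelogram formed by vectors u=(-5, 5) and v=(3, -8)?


|u x v| = |(-5)*(-8) - 5*3|
= |40 - 15| = 25

25


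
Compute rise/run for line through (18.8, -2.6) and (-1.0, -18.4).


slope = (y2-y1)/(x2-x1) = ((-18.4)-(-2.6))/((-1)-18.8) = (-15.8)/(-19.8) = 0.798

0.798


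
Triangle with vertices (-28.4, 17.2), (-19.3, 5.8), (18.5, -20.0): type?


Side lengths squared: AB^2=212.77, BC^2=2094.48, CA^2=3583.45
Sorted: [212.77, 2094.48, 3583.45]
By sides: Scalene, By angles: Obtuse

Scalene, Obtuse


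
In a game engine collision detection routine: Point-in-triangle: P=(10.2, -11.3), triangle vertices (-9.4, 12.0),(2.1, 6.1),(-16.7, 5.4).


Cross products: AB x AP = -152.31, BC x BP = 332.79, CA x CP = -299.45
All same sign? no

No, outside


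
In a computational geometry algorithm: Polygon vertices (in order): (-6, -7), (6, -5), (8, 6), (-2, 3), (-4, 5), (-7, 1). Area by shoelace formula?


Shoelace sum: ((-6)*(-5) - 6*(-7)) + (6*6 - 8*(-5)) + (8*3 - (-2)*6) + ((-2)*5 - (-4)*3) + ((-4)*1 - (-7)*5) + ((-7)*(-7) - (-6)*1)
= 272
Area = |272|/2 = 136

136


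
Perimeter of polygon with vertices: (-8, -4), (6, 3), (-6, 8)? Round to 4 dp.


Sides: (-8, -4)->(6, 3): sqrt(245) = 15.652476, (6, 3)->(-6, 8): sqrt(169) = 13, (-6, 8)->(-8, -4): sqrt(148) = 12.165525
Sum = 40.818001
Perimeter = 40.818

40.818


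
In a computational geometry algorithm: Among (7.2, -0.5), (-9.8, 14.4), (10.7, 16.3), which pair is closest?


d(P0,P1) = 22.6055, d(P0,P2) = 17.1607, d(P1,P2) = 20.5879
Closest: P0 and P2

Closest pair: (7.2, -0.5) and (10.7, 16.3), distance = 17.1607


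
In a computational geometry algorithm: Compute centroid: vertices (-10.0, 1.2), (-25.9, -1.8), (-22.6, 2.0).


Centroid = ((x_A+x_B+x_C)/3, (y_A+y_B+y_C)/3)
= (((-10)+(-25.9)+(-22.6))/3, (1.2+(-1.8)+2)/3)
= (-19.5, 0.4667)

(-19.5, 0.4667)


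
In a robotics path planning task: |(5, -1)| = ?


|u| = sqrt(5^2 + (-1)^2) = sqrt(26) = 5.099

5.099


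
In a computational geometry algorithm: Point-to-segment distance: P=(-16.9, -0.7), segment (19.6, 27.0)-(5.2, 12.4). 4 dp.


Project P onto AB: t = 1 (clamped to [0,1])
Closest point on segment: (5.2, 12.4)
Distance: 25.6909

25.6909


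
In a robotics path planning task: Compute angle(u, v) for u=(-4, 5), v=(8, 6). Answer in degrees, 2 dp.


u.v = -2, |u| = sqrt(41) = 6.4031, |v| = sqrt(100) = 10
cos(theta) = u.v/(|u||v|) = -2/sqrt(4100) = -0.031235
theta = acos(-0.031235) = 91.79 degrees

91.79 degrees


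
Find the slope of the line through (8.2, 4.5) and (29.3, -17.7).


slope = (y2-y1)/(x2-x1) = ((-17.7)-4.5)/(29.3-8.2) = (-22.2)/21.1 = -1.0521

-1.0521


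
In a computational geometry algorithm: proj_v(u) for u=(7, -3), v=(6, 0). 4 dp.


u.v = 42, |v| = sqrt(36) = 6
Scalar projection = u.v / |v| = 42 / sqrt(36) = 7

7


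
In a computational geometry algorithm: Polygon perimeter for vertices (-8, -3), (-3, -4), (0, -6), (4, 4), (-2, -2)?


Sides: (-8, -3)->(-3, -4): sqrt(26) = 5.09902, (-3, -4)->(0, -6): sqrt(13) = 3.605551, (0, -6)->(4, 4): sqrt(116) = 10.77033, (4, 4)->(-2, -2): sqrt(72) = 8.485281, (-2, -2)->(-8, -3): sqrt(37) = 6.082763
Sum = 34.042945
Perimeter = 34.0429

34.0429


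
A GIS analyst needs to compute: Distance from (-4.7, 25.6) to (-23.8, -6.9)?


dx=-19.1, dy=-32.5
d^2 = (-19.1)^2 + (-32.5)^2 = 1421.06
d = sqrt(1421.06) = 37.6969

37.6969


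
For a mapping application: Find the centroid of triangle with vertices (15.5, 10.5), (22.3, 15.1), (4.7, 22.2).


Centroid = ((x_A+x_B+x_C)/3, (y_A+y_B+y_C)/3)
= ((15.5+22.3+4.7)/3, (10.5+15.1+22.2)/3)
= (14.1667, 15.9333)

(14.1667, 15.9333)


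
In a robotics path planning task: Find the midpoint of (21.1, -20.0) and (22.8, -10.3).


M = ((21.1+22.8)/2, ((-20)+(-10.3))/2)
= (21.95, -15.15)

(21.95, -15.15)


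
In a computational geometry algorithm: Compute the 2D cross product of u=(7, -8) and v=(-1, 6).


u x v = u_x*v_y - u_y*v_x = 7*6 - (-8)*(-1)
= 42 - 8 = 34

34


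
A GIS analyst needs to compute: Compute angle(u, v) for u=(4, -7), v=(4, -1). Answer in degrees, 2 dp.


u.v = 23, |u| = sqrt(65) = 8.0623, |v| = sqrt(17) = 4.1231
cos(theta) = u.v/(|u||v|) = 23/sqrt(1105) = 0.691905
theta = acos(0.691905) = 46.22 degrees

46.22 degrees


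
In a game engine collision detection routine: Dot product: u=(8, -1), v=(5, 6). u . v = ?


u . v = u_x*v_x + u_y*v_y = 8*5 + (-1)*6
= 40 + (-6) = 34

34


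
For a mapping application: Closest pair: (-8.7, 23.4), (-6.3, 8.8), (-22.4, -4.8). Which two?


d(P0,P1) = 14.7959, d(P0,P2) = 31.3517, d(P1,P2) = 21.0753
Closest: P0 and P1

Closest pair: (-8.7, 23.4) and (-6.3, 8.8), distance = 14.7959


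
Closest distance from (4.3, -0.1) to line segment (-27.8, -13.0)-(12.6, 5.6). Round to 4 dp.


Project P onto AB: t = 0.7769 (clamped to [0,1])
Closest point on segment: (3.5863, 1.4501)
Distance: 1.7065

1.7065


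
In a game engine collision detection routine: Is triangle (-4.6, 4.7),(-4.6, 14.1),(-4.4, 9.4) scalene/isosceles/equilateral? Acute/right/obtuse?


Side lengths squared: AB^2=88.36, BC^2=22.13, CA^2=22.13
Sorted: [22.13, 22.13, 88.36]
By sides: Isosceles, By angles: Obtuse

Isosceles, Obtuse


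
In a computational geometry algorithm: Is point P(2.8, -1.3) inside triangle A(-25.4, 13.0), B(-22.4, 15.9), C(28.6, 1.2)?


Cross products: AB x AP = -124.68, BC x BP = -506.76, CA x CP = 439.44
All same sign? no

No, outside


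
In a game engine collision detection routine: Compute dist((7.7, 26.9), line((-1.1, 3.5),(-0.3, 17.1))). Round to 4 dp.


|cross product| = 100.96
|line direction| = sqrt(185.6) = 13.6235
Distance = 100.96/sqrt(185.6) = 7.4107

7.4107


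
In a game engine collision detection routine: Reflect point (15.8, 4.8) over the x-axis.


Reflection over x-axis: (x,y) -> (x,-y)
(15.8, 4.8) -> (15.8, -4.8)

(15.8, -4.8)


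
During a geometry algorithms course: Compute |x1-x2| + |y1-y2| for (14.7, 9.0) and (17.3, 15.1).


|14.7-17.3| + |9-15.1| = 2.6 + 6.1 = 8.7

8.7


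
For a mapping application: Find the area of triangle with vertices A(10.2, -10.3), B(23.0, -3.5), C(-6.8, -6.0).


Area = |x_A(y_B-y_C) + x_B(y_C-y_A) + x_C(y_A-y_B)|/2
= |25.5 + 98.9 + 46.24|/2
= 170.64/2 = 85.32

85.32


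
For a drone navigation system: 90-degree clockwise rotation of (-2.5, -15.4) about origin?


90° CW: (x,y) -> (y, -x)
(-2.5,-15.4) -> (-15.4, 2.5)

(-15.4, 2.5)


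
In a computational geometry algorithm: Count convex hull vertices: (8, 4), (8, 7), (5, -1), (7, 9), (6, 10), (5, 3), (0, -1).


Convex hull vertices (CCW): (0, -1), (5, -1), (8, 4), (8, 7), (7, 9), (6, 10)
Count = 6

6


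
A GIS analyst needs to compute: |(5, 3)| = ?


|u| = sqrt(5^2 + 3^2) = sqrt(34) = 5.831

5.831


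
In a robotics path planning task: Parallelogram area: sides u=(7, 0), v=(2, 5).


|u x v| = |7*5 - 0*2|
= |35 - 0| = 35

35


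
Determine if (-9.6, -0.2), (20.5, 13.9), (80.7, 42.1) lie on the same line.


Cross product: (20.5-(-9.6))*(42.1-(-0.2)) - (13.9-(-0.2))*(80.7-(-9.6))
= 0

Yes, collinear


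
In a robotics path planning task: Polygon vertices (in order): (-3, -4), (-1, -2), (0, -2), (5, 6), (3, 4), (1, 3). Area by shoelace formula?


Shoelace sum: ((-3)*(-2) - (-1)*(-4)) + ((-1)*(-2) - 0*(-2)) + (0*6 - 5*(-2)) + (5*4 - 3*6) + (3*3 - 1*4) + (1*(-4) - (-3)*3)
= 26
Area = |26|/2 = 13

13


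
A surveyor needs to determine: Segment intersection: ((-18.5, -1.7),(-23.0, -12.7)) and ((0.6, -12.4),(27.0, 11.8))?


Cross products: d1=744.7, d2=563.2, d3=258.25, d4=439.75
d1*d2 < 0 and d3*d4 < 0? no

No, they don't intersect


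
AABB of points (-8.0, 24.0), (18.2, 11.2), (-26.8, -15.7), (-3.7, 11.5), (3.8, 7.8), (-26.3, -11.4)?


x range: [-26.8, 18.2]
y range: [-15.7, 24]
Bounding box: (-26.8,-15.7) to (18.2,24)

(-26.8,-15.7) to (18.2,24)


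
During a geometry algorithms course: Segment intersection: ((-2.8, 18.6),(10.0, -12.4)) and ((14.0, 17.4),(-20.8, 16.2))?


Cross products: d1=-61.92, d2=1032.24, d3=505.44, d4=-588.72
d1*d2 < 0 and d3*d4 < 0? yes

Yes, they intersect


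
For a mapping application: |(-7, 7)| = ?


|u| = sqrt((-7)^2 + 7^2) = sqrt(98) = 9.8995

9.8995


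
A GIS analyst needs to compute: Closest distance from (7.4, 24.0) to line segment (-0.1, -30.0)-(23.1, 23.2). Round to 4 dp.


Project P onto AB: t = 0.9045 (clamped to [0,1])
Closest point on segment: (20.8845, 18.1196)
Distance: 14.7109

14.7109


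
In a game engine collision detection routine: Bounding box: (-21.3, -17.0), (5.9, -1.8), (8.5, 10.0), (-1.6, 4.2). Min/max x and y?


x range: [-21.3, 8.5]
y range: [-17, 10]
Bounding box: (-21.3,-17) to (8.5,10)

(-21.3,-17) to (8.5,10)


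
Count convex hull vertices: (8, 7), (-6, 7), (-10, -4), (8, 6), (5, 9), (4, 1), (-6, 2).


Convex hull vertices (CCW): (-10, -4), (4, 1), (8, 6), (8, 7), (5, 9), (-6, 7)
Count = 6

6


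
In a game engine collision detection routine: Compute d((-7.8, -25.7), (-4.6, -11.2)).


dx=3.2, dy=14.5
d^2 = 3.2^2 + 14.5^2 = 220.49
d = sqrt(220.49) = 14.8489

14.8489


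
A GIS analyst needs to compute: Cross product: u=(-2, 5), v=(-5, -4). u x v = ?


u x v = u_x*v_y - u_y*v_x = (-2)*(-4) - 5*(-5)
= 8 - (-25) = 33

33


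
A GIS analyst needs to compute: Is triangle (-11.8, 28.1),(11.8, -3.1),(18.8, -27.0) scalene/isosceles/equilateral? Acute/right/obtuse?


Side lengths squared: AB^2=1530.4, BC^2=620.21, CA^2=3972.37
Sorted: [620.21, 1530.4, 3972.37]
By sides: Scalene, By angles: Obtuse

Scalene, Obtuse


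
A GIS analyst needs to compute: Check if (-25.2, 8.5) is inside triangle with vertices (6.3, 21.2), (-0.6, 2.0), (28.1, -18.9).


Cross products: AB x AP = -517.17, BC x BP = -327.59, CA x CP = 1540.01
All same sign? no

No, outside


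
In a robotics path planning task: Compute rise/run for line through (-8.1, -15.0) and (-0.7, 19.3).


slope = (y2-y1)/(x2-x1) = (19.3-(-15))/((-0.7)-(-8.1)) = 34.3/7.4 = 4.6351

4.6351


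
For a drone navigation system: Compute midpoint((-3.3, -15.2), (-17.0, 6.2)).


M = (((-3.3)+(-17))/2, ((-15.2)+6.2)/2)
= (-10.15, -4.5)

(-10.15, -4.5)


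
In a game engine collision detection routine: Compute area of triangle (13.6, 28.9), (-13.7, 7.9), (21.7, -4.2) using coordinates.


Area = |x_A(y_B-y_C) + x_B(y_C-y_A) + x_C(y_A-y_B)|/2
= |164.56 + 453.47 + 455.7|/2
= 1073.73/2 = 536.865

536.865


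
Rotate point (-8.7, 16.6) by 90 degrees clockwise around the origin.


90° CW: (x,y) -> (y, -x)
(-8.7,16.6) -> (16.6, 8.7)

(16.6, 8.7)


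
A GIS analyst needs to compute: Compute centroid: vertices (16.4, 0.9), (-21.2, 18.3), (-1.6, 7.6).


Centroid = ((x_A+x_B+x_C)/3, (y_A+y_B+y_C)/3)
= ((16.4+(-21.2)+(-1.6))/3, (0.9+18.3+7.6)/3)
= (-2.1333, 8.9333)

(-2.1333, 8.9333)


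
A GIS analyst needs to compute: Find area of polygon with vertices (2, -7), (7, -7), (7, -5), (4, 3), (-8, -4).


Shoelace sum: (2*(-7) - 7*(-7)) + (7*(-5) - 7*(-7)) + (7*3 - 4*(-5)) + (4*(-4) - (-8)*3) + ((-8)*(-7) - 2*(-4))
= 162
Area = |162|/2 = 81

81


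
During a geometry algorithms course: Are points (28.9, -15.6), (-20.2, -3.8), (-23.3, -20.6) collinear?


Cross product: ((-20.2)-28.9)*((-20.6)-(-15.6)) - ((-3.8)-(-15.6))*((-23.3)-28.9)
= 861.46

No, not collinear


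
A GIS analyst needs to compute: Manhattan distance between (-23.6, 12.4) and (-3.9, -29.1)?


|(-23.6)-(-3.9)| + |12.4-(-29.1)| = 19.7 + 41.5 = 61.2

61.2


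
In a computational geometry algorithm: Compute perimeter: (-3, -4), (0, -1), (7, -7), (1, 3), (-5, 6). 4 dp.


Sides: (-3, -4)->(0, -1): sqrt(18) = 4.242641, (0, -1)->(7, -7): sqrt(85) = 9.219544, (7, -7)->(1, 3): sqrt(136) = 11.661904, (1, 3)->(-5, 6): sqrt(45) = 6.708204, (-5, 6)->(-3, -4): sqrt(104) = 10.198039
Sum = 42.030332
Perimeter = 42.0303

42.0303


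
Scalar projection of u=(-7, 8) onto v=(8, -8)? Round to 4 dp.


u.v = -120, |v| = sqrt(128) = 11.3137
Scalar projection = u.v / |v| = -120 / sqrt(128) = -10.6066

-10.6066


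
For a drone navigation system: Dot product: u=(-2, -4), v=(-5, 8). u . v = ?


u . v = u_x*v_x + u_y*v_y = (-2)*(-5) + (-4)*8
= 10 + (-32) = -22

-22


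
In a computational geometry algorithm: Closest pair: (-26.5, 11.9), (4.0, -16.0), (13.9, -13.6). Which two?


d(P0,P1) = 41.3359, d(P0,P2) = 47.7746, d(P1,P2) = 10.1868
Closest: P1 and P2

Closest pair: (4.0, -16.0) and (13.9, -13.6), distance = 10.1868


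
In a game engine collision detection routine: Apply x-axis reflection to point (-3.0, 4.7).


Reflection over x-axis: (x,y) -> (x,-y)
(-3, 4.7) -> (-3, -4.7)

(-3, -4.7)


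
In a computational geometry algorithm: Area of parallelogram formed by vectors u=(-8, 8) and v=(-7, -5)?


|u x v| = |(-8)*(-5) - 8*(-7)|
= |40 - (-56)| = 96

96


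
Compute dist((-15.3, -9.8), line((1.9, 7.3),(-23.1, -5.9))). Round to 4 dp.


|cross product| = 200.46
|line direction| = sqrt(799.24) = 28.2708
Distance = 200.46/sqrt(799.24) = 7.0907

7.0907


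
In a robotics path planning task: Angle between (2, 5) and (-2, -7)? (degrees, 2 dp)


u.v = -39, |u| = sqrt(29) = 5.3852, |v| = sqrt(53) = 7.2801
cos(theta) = u.v/(|u||v|) = -39/sqrt(1537) = -0.994781
theta = acos(-0.994781) = 174.14 degrees

174.14 degrees


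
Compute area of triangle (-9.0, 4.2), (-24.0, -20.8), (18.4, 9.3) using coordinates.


Area = |x_A(y_B-y_C) + x_B(y_C-y_A) + x_C(y_A-y_B)|/2
= |270.9 + (-122.4) + 460|/2
= 608.5/2 = 304.25

304.25


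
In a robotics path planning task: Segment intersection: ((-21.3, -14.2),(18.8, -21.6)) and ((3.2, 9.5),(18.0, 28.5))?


Cross products: d1=114.74, d2=-756.68, d3=1131.67, d4=2003.09
d1*d2 < 0 and d3*d4 < 0? no

No, they don't intersect


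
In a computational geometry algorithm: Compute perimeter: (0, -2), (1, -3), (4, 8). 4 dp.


Sides: (0, -2)->(1, -3): sqrt(2) = 1.414214, (1, -3)->(4, 8): sqrt(130) = 11.401754, (4, 8)->(0, -2): sqrt(116) = 10.77033
Sum = 23.586298
Perimeter = 23.5863

23.5863


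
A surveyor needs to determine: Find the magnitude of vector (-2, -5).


|u| = sqrt((-2)^2 + (-5)^2) = sqrt(29) = 5.3852

5.3852


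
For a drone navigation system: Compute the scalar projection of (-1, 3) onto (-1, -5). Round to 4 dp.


u.v = -14, |v| = sqrt(26) = 5.099
Scalar projection = u.v / |v| = -14 / sqrt(26) = -2.7456

-2.7456


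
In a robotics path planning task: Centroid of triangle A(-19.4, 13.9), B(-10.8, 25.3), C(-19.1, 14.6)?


Centroid = ((x_A+x_B+x_C)/3, (y_A+y_B+y_C)/3)
= (((-19.4)+(-10.8)+(-19.1))/3, (13.9+25.3+14.6)/3)
= (-16.4333, 17.9333)

(-16.4333, 17.9333)


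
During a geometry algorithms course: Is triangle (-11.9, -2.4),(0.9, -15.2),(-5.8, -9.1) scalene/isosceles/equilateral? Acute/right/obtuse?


Side lengths squared: AB^2=327.68, BC^2=82.1, CA^2=82.1
Sorted: [82.1, 82.1, 327.68]
By sides: Isosceles, By angles: Obtuse

Isosceles, Obtuse


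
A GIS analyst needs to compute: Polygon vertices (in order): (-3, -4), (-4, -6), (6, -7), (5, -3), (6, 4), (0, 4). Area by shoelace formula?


Shoelace sum: ((-3)*(-6) - (-4)*(-4)) + ((-4)*(-7) - 6*(-6)) + (6*(-3) - 5*(-7)) + (5*4 - 6*(-3)) + (6*4 - 0*4) + (0*(-4) - (-3)*4)
= 157
Area = |157|/2 = 78.5

78.5


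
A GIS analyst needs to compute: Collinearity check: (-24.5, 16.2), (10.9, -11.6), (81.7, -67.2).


Cross product: (10.9-(-24.5))*((-67.2)-16.2) - ((-11.6)-16.2)*(81.7-(-24.5))
= 0

Yes, collinear


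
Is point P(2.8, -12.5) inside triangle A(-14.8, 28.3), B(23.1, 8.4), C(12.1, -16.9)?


Cross products: AB x AP = -1196.08, BC x BP = -283.69, CA x CP = 302
All same sign? no

No, outside


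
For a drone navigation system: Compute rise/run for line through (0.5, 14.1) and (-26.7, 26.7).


slope = (y2-y1)/(x2-x1) = (26.7-14.1)/((-26.7)-0.5) = 12.6/(-27.2) = -0.4632

-0.4632


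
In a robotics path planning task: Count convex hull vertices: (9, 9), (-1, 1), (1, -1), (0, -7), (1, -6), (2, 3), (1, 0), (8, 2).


Convex hull vertices (CCW): (-1, 1), (0, -7), (1, -6), (8, 2), (9, 9)
Count = 5

5


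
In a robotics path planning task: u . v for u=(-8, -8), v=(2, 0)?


u . v = u_x*v_x + u_y*v_y = (-8)*2 + (-8)*0
= (-16) + 0 = -16

-16


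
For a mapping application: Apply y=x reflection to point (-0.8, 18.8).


Reflection over y=x: (x,y) -> (y,x)
(-0.8, 18.8) -> (18.8, -0.8)

(18.8, -0.8)


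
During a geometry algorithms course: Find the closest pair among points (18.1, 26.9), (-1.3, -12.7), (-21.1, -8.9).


d(P0,P1) = 44.0967, d(P0,P2) = 53.0875, d(P1,P2) = 20.1613
Closest: P1 and P2

Closest pair: (-1.3, -12.7) and (-21.1, -8.9), distance = 20.1613


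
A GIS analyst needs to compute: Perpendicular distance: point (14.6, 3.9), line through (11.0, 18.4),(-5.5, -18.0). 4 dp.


|cross product| = 370.29
|line direction| = sqrt(1597.21) = 39.9651
Distance = 370.29/sqrt(1597.21) = 9.2653

9.2653


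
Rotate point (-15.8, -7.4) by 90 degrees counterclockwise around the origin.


90° CCW: (x,y) -> (-y, x)
(-15.8,-7.4) -> (7.4, -15.8)

(7.4, -15.8)


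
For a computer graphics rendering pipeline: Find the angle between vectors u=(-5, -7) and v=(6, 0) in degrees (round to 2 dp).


u.v = -30, |u| = sqrt(74) = 8.6023, |v| = sqrt(36) = 6
cos(theta) = u.v/(|u||v|) = -30/sqrt(2664) = -0.581238
theta = acos(-0.581238) = 125.54 degrees

125.54 degrees


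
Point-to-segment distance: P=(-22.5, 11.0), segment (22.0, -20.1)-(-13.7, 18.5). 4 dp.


Project P onto AB: t = 1 (clamped to [0,1])
Closest point on segment: (-13.7, 18.5)
Distance: 11.5624

11.5624


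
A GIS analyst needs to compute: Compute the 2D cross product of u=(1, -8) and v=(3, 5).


u x v = u_x*v_y - u_y*v_x = 1*5 - (-8)*3
= 5 - (-24) = 29

29


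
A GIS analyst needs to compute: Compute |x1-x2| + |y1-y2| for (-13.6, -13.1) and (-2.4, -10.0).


|(-13.6)-(-2.4)| + |(-13.1)-(-10)| = 11.2 + 3.1 = 14.3

14.3


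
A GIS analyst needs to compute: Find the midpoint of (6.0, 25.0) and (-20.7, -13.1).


M = ((6+(-20.7))/2, (25+(-13.1))/2)
= (-7.35, 5.95)

(-7.35, 5.95)


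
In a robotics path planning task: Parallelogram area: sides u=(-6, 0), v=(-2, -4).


|u x v| = |(-6)*(-4) - 0*(-2)|
= |24 - 0| = 24

24


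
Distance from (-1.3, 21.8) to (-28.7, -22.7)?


dx=-27.4, dy=-44.5
d^2 = (-27.4)^2 + (-44.5)^2 = 2731.01
d = sqrt(2731.01) = 52.2591

52.2591


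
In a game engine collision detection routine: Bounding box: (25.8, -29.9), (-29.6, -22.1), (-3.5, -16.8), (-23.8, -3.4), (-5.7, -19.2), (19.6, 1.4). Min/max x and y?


x range: [-29.6, 25.8]
y range: [-29.9, 1.4]
Bounding box: (-29.6,-29.9) to (25.8,1.4)

(-29.6,-29.9) to (25.8,1.4)


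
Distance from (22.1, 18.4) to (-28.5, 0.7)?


dx=-50.6, dy=-17.7
d^2 = (-50.6)^2 + (-17.7)^2 = 2873.65
d = sqrt(2873.65) = 53.6064

53.6064


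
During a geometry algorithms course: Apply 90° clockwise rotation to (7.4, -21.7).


90° CW: (x,y) -> (y, -x)
(7.4,-21.7) -> (-21.7, -7.4)

(-21.7, -7.4)


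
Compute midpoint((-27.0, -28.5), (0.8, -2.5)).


M = (((-27)+0.8)/2, ((-28.5)+(-2.5))/2)
= (-13.1, -15.5)

(-13.1, -15.5)


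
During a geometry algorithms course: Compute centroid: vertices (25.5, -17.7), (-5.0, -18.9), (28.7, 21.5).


Centroid = ((x_A+x_B+x_C)/3, (y_A+y_B+y_C)/3)
= ((25.5+(-5)+28.7)/3, ((-17.7)+(-18.9)+21.5)/3)
= (16.4, -5.0333)

(16.4, -5.0333)


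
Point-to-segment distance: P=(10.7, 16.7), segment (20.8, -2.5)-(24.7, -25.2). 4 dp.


Project P onto AB: t = 0 (clamped to [0,1])
Closest point on segment: (20.8, -2.5)
Distance: 21.6945

21.6945


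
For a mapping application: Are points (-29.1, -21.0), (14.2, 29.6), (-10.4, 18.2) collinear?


Cross product: (14.2-(-29.1))*(18.2-(-21)) - (29.6-(-21))*((-10.4)-(-29.1))
= 751.14

No, not collinear


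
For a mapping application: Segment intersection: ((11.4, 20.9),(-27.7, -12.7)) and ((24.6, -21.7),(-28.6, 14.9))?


Cross products: d1=-1783.2, d2=1435.38, d3=2109.18, d4=-1109.4
d1*d2 < 0 and d3*d4 < 0? yes

Yes, they intersect


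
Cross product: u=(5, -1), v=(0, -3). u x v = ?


u x v = u_x*v_y - u_y*v_x = 5*(-3) - (-1)*0
= (-15) - 0 = -15

-15


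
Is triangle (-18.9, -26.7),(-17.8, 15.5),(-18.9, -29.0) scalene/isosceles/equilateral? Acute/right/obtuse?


Side lengths squared: AB^2=1782.05, BC^2=1981.46, CA^2=5.29
Sorted: [5.29, 1782.05, 1981.46]
By sides: Scalene, By angles: Obtuse

Scalene, Obtuse


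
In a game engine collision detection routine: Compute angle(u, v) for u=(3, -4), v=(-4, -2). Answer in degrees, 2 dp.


u.v = -4, |u| = sqrt(25) = 5, |v| = sqrt(20) = 4.4721
cos(theta) = u.v/(|u||v|) = -4/sqrt(500) = -0.178885
theta = acos(-0.178885) = 100.3 degrees

100.3 degrees


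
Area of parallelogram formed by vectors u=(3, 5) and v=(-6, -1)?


|u x v| = |3*(-1) - 5*(-6)|
= |(-3) - (-30)| = 27

27


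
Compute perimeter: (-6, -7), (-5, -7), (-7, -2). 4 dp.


Sides: (-6, -7)->(-5, -7): sqrt(1) = 1, (-5, -7)->(-7, -2): sqrt(29) = 5.385165, (-7, -2)->(-6, -7): sqrt(26) = 5.09902
Sum = 11.484185
Perimeter = 11.4842

11.4842


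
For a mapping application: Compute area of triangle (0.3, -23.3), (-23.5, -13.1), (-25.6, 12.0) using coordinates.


Area = |x_A(y_B-y_C) + x_B(y_C-y_A) + x_C(y_A-y_B)|/2
= |(-7.53) + (-829.55) + 261.12|/2
= 575.96/2 = 287.98

287.98


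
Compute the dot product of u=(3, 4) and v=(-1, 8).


u . v = u_x*v_x + u_y*v_y = 3*(-1) + 4*8
= (-3) + 32 = 29

29


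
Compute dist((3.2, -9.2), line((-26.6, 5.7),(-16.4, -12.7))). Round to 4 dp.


|cross product| = 396.34
|line direction| = sqrt(442.6) = 21.0381
Distance = 396.34/sqrt(442.6) = 18.8392

18.8392
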